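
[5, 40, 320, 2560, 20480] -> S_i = 5*8^i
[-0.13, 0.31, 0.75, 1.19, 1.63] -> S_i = -0.13 + 0.44*i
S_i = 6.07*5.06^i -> [6.07, 30.71, 155.41, 786.39, 3979.15]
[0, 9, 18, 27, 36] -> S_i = 0 + 9*i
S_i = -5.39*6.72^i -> [-5.39, -36.22, -243.4, -1635.67, -10991.73]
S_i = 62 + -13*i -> [62, 49, 36, 23, 10]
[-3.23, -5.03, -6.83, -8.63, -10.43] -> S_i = -3.23 + -1.80*i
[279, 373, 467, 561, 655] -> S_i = 279 + 94*i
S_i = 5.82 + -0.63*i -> [5.82, 5.19, 4.56, 3.93, 3.3]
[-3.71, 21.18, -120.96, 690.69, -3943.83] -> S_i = -3.71*(-5.71)^i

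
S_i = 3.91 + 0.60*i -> [3.91, 4.51, 5.11, 5.71, 6.31]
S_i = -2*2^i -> [-2, -4, -8, -16, -32]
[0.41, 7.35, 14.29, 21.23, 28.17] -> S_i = 0.41 + 6.94*i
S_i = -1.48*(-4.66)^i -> [-1.48, 6.9, -32.14, 149.77, -697.92]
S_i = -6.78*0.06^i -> [-6.78, -0.41, -0.02, -0.0, -0.0]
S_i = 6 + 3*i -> [6, 9, 12, 15, 18]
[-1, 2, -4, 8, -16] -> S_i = -1*-2^i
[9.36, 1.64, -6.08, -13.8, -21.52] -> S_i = 9.36 + -7.72*i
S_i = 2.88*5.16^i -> [2.88, 14.86, 76.68, 395.68, 2041.7]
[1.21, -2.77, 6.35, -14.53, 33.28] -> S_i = 1.21*(-2.29)^i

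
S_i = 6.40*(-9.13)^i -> [6.4, -58.43, 533.48, -4870.71, 44469.59]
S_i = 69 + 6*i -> [69, 75, 81, 87, 93]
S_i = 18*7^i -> [18, 126, 882, 6174, 43218]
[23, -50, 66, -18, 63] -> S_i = Random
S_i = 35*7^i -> [35, 245, 1715, 12005, 84035]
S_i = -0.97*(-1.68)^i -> [-0.97, 1.63, -2.74, 4.6, -7.73]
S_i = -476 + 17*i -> [-476, -459, -442, -425, -408]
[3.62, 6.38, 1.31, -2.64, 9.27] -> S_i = Random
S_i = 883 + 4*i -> [883, 887, 891, 895, 899]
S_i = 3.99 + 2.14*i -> [3.99, 6.13, 8.27, 10.41, 12.55]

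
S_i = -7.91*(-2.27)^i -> [-7.91, 17.96, -40.76, 92.52, -210.03]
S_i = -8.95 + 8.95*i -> [-8.95, 0.0, 8.95, 17.9, 26.85]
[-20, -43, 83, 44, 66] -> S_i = Random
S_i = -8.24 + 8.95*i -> [-8.24, 0.71, 9.66, 18.61, 27.56]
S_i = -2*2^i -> [-2, -4, -8, -16, -32]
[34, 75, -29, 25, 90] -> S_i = Random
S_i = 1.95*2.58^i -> [1.95, 5.03, 12.98, 33.49, 86.4]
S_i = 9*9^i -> [9, 81, 729, 6561, 59049]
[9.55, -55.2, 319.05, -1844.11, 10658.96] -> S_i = 9.55*(-5.78)^i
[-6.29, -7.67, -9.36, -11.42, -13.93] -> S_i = -6.29*1.22^i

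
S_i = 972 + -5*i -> [972, 967, 962, 957, 952]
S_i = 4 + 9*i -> [4, 13, 22, 31, 40]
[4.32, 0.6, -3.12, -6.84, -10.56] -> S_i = 4.32 + -3.72*i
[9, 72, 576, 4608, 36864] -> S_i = 9*8^i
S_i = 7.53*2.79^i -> [7.53, 21.01, 58.61, 163.53, 456.26]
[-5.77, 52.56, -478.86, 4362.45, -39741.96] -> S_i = -5.77*(-9.11)^i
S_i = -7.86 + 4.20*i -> [-7.86, -3.66, 0.54, 4.74, 8.94]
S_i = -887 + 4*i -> [-887, -883, -879, -875, -871]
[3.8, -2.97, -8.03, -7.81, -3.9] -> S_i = Random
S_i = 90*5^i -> [90, 450, 2250, 11250, 56250]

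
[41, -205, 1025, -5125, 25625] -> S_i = 41*-5^i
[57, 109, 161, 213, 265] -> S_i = 57 + 52*i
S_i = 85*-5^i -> [85, -425, 2125, -10625, 53125]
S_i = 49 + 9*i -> [49, 58, 67, 76, 85]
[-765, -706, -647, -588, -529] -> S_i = -765 + 59*i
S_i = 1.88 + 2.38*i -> [1.88, 4.26, 6.64, 9.02, 11.4]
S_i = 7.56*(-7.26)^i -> [7.56, -54.89, 398.47, -2892.89, 21002.37]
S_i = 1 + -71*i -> [1, -70, -141, -212, -283]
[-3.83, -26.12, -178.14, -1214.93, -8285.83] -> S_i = -3.83*6.82^i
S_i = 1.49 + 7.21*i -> [1.49, 8.7, 15.91, 23.12, 30.33]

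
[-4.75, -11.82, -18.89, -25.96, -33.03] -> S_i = -4.75 + -7.07*i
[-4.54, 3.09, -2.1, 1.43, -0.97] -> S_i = -4.54*(-0.68)^i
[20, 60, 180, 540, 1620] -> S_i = 20*3^i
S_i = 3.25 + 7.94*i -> [3.25, 11.19, 19.13, 27.07, 35.01]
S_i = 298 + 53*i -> [298, 351, 404, 457, 510]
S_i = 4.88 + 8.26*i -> [4.88, 13.14, 21.4, 29.66, 37.92]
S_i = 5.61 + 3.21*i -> [5.61, 8.82, 12.03, 15.24, 18.45]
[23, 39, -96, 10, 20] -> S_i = Random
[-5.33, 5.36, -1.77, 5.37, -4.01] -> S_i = Random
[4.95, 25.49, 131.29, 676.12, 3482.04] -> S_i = 4.95*5.15^i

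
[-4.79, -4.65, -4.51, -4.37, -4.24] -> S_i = -4.79*0.97^i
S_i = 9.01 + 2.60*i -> [9.01, 11.61, 14.21, 16.81, 19.41]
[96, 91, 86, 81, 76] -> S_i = 96 + -5*i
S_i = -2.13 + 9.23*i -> [-2.13, 7.1, 16.33, 25.56, 34.79]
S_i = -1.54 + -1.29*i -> [-1.54, -2.83, -4.12, -5.41, -6.7]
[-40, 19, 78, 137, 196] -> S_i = -40 + 59*i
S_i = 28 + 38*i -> [28, 66, 104, 142, 180]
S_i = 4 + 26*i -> [4, 30, 56, 82, 108]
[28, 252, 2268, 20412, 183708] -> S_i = 28*9^i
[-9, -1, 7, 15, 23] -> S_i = -9 + 8*i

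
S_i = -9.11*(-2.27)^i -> [-9.11, 20.68, -46.94, 106.56, -241.89]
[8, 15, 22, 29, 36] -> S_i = 8 + 7*i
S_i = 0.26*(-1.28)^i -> [0.26, -0.33, 0.43, -0.55, 0.7]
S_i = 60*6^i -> [60, 360, 2160, 12960, 77760]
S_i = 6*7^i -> [6, 42, 294, 2058, 14406]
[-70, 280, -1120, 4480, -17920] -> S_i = -70*-4^i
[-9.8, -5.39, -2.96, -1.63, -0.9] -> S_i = -9.80*0.55^i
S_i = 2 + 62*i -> [2, 64, 126, 188, 250]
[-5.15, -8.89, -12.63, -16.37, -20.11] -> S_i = -5.15 + -3.74*i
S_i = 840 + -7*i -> [840, 833, 826, 819, 812]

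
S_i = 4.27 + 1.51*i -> [4.27, 5.78, 7.29, 8.8, 10.31]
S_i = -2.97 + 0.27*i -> [-2.97, -2.7, -2.43, -2.16, -1.89]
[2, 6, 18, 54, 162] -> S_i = 2*3^i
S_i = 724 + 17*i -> [724, 741, 758, 775, 792]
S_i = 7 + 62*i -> [7, 69, 131, 193, 255]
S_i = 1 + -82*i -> [1, -81, -163, -245, -327]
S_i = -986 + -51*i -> [-986, -1037, -1088, -1139, -1190]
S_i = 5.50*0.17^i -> [5.5, 0.94, 0.16, 0.03, 0.0]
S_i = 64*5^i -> [64, 320, 1600, 8000, 40000]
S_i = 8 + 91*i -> [8, 99, 190, 281, 372]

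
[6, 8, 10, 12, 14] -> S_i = 6 + 2*i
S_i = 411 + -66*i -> [411, 345, 279, 213, 147]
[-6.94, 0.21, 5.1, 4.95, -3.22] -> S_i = Random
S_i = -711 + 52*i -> [-711, -659, -607, -555, -503]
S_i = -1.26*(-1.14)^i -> [-1.26, 1.44, -1.64, 1.87, -2.13]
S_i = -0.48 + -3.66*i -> [-0.48, -4.14, -7.8, -11.46, -15.12]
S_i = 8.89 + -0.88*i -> [8.89, 8.01, 7.13, 6.25, 5.37]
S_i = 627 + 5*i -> [627, 632, 637, 642, 647]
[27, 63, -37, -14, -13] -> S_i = Random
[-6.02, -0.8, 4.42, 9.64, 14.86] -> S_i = -6.02 + 5.22*i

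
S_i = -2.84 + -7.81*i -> [-2.84, -10.65, -18.46, -26.27, -34.08]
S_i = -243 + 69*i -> [-243, -174, -105, -36, 33]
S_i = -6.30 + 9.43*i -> [-6.3, 3.13, 12.56, 21.99, 31.42]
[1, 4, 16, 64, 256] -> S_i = 1*4^i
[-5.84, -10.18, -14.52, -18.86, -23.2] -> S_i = -5.84 + -4.34*i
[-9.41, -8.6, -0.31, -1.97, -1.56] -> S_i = Random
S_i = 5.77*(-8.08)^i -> [5.77, -46.62, 376.7, -3043.76, 24593.55]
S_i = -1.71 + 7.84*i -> [-1.71, 6.13, 13.97, 21.81, 29.65]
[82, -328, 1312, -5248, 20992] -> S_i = 82*-4^i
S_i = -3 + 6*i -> [-3, 3, 9, 15, 21]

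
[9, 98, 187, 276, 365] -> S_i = 9 + 89*i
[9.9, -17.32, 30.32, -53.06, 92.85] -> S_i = 9.90*(-1.75)^i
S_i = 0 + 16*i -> [0, 16, 32, 48, 64]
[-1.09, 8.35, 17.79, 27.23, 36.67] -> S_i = -1.09 + 9.44*i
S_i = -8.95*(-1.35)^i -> [-8.95, 12.08, -16.31, 22.02, -29.73]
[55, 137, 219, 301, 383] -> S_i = 55 + 82*i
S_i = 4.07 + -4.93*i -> [4.07, -0.86, -5.79, -10.72, -15.65]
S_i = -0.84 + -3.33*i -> [-0.84, -4.17, -7.5, -10.83, -14.16]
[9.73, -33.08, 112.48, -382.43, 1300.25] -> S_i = 9.73*(-3.40)^i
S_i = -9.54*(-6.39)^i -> [-9.54, 60.96, -389.54, 2489.15, -15905.66]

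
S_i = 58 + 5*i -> [58, 63, 68, 73, 78]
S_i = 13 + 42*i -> [13, 55, 97, 139, 181]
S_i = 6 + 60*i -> [6, 66, 126, 186, 246]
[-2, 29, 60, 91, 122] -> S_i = -2 + 31*i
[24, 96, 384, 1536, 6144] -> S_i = 24*4^i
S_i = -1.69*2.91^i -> [-1.69, -4.92, -14.31, -41.65, -121.19]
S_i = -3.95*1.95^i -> [-3.95, -7.7, -15.02, -29.29, -57.11]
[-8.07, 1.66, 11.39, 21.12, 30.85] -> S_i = -8.07 + 9.73*i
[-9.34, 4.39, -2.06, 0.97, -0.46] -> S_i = -9.34*(-0.47)^i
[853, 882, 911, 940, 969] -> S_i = 853 + 29*i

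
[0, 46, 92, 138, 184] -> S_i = 0 + 46*i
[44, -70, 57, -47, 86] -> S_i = Random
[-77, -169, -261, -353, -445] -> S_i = -77 + -92*i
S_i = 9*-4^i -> [9, -36, 144, -576, 2304]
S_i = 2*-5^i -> [2, -10, 50, -250, 1250]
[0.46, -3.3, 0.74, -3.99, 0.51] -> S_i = Random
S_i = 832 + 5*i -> [832, 837, 842, 847, 852]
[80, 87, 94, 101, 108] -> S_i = 80 + 7*i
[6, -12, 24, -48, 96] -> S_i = 6*-2^i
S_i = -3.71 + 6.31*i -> [-3.71, 2.6, 8.91, 15.22, 21.53]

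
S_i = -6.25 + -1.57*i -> [-6.25, -7.82, -9.39, -10.96, -12.53]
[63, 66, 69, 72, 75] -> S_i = 63 + 3*i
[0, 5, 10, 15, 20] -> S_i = 0 + 5*i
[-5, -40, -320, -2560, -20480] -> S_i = -5*8^i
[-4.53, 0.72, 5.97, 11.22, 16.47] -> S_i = -4.53 + 5.25*i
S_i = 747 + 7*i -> [747, 754, 761, 768, 775]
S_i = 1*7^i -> [1, 7, 49, 343, 2401]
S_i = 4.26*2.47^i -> [4.26, 10.52, 25.99, 64.19, 158.56]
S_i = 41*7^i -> [41, 287, 2009, 14063, 98441]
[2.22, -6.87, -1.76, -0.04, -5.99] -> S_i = Random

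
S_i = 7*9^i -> [7, 63, 567, 5103, 45927]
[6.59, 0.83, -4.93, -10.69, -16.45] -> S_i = 6.59 + -5.76*i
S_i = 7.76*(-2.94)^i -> [7.76, -22.81, 67.07, -197.2, 579.76]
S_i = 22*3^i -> [22, 66, 198, 594, 1782]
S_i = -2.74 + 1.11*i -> [-2.74, -1.63, -0.52, 0.59, 1.7]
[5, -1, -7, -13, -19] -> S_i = 5 + -6*i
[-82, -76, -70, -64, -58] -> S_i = -82 + 6*i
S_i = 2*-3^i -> [2, -6, 18, -54, 162]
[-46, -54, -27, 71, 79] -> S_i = Random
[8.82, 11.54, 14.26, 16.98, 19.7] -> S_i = 8.82 + 2.72*i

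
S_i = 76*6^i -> [76, 456, 2736, 16416, 98496]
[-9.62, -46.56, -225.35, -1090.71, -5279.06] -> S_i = -9.62*4.84^i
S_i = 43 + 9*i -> [43, 52, 61, 70, 79]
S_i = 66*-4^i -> [66, -264, 1056, -4224, 16896]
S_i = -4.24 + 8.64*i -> [-4.24, 4.4, 13.04, 21.68, 30.32]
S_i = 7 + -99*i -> [7, -92, -191, -290, -389]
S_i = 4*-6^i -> [4, -24, 144, -864, 5184]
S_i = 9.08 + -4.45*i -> [9.08, 4.63, 0.18, -4.27, -8.72]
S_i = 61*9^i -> [61, 549, 4941, 44469, 400221]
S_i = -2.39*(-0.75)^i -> [-2.39, 1.79, -1.34, 1.01, -0.76]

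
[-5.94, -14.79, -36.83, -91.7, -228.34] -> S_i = -5.94*2.49^i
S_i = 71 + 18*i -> [71, 89, 107, 125, 143]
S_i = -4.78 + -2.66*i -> [-4.78, -7.44, -10.1, -12.76, -15.42]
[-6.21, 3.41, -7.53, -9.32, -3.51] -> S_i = Random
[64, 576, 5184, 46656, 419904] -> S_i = 64*9^i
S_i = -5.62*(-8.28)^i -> [-5.62, 46.53, -385.3, 3190.27, -26415.43]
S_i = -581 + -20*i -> [-581, -601, -621, -641, -661]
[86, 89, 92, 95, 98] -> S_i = 86 + 3*i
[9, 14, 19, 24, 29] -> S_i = 9 + 5*i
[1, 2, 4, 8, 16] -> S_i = 1*2^i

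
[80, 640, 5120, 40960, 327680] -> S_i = 80*8^i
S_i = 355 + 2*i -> [355, 357, 359, 361, 363]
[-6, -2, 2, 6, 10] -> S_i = -6 + 4*i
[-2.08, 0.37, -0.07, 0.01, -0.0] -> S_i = -2.08*(-0.18)^i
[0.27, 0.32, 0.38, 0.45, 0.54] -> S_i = 0.27*1.19^i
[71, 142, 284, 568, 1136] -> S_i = 71*2^i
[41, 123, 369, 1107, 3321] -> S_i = 41*3^i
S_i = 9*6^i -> [9, 54, 324, 1944, 11664]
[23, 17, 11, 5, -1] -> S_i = 23 + -6*i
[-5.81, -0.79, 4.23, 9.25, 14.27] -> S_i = -5.81 + 5.02*i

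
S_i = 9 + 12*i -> [9, 21, 33, 45, 57]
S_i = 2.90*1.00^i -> [2.9, 2.9, 2.9, 2.9, 2.9]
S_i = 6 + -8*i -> [6, -2, -10, -18, -26]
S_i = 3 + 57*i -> [3, 60, 117, 174, 231]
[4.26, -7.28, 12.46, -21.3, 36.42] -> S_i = 4.26*(-1.71)^i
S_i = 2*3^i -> [2, 6, 18, 54, 162]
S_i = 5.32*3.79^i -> [5.32, 20.16, 76.42, 289.62, 1097.66]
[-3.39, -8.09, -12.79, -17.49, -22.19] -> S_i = -3.39 + -4.70*i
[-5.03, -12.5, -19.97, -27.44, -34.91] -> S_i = -5.03 + -7.47*i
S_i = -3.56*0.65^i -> [-3.56, -2.31, -1.5, -0.98, -0.64]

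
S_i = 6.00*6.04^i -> [6.0, 36.24, 218.89, 1322.09, 7985.44]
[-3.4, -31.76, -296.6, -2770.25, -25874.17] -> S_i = -3.40*9.34^i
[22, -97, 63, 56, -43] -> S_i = Random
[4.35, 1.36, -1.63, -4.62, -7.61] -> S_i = 4.35 + -2.99*i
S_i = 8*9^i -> [8, 72, 648, 5832, 52488]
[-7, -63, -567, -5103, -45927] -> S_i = -7*9^i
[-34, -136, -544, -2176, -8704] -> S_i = -34*4^i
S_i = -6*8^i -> [-6, -48, -384, -3072, -24576]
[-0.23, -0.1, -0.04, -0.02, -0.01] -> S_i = -0.23*0.43^i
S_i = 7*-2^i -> [7, -14, 28, -56, 112]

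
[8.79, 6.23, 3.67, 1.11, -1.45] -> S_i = 8.79 + -2.56*i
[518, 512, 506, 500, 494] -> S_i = 518 + -6*i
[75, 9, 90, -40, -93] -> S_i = Random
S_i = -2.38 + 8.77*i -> [-2.38, 6.39, 15.16, 23.93, 32.7]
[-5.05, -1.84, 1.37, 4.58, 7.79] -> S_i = -5.05 + 3.21*i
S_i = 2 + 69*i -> [2, 71, 140, 209, 278]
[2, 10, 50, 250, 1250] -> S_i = 2*5^i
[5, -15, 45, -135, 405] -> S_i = 5*-3^i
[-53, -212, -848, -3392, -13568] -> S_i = -53*4^i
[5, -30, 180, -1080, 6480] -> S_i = 5*-6^i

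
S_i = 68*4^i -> [68, 272, 1088, 4352, 17408]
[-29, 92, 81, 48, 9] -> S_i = Random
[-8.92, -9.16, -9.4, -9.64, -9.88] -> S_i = -8.92 + -0.24*i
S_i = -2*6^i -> [-2, -12, -72, -432, -2592]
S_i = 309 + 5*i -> [309, 314, 319, 324, 329]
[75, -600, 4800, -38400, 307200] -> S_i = 75*-8^i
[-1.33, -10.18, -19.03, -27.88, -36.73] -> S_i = -1.33 + -8.85*i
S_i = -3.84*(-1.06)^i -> [-3.84, 4.07, -4.31, 4.57, -4.85]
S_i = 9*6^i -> [9, 54, 324, 1944, 11664]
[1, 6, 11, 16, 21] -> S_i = 1 + 5*i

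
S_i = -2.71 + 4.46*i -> [-2.71, 1.75, 6.21, 10.67, 15.13]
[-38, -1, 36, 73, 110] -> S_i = -38 + 37*i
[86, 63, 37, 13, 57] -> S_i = Random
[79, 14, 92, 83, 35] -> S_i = Random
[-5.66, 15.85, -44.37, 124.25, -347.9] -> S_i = -5.66*(-2.80)^i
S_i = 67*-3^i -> [67, -201, 603, -1809, 5427]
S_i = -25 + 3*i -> [-25, -22, -19, -16, -13]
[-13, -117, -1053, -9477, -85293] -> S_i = -13*9^i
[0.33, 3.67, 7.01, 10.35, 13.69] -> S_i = 0.33 + 3.34*i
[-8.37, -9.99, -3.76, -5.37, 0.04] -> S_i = Random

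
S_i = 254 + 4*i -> [254, 258, 262, 266, 270]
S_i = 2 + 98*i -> [2, 100, 198, 296, 394]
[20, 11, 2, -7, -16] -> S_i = 20 + -9*i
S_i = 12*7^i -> [12, 84, 588, 4116, 28812]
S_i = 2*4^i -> [2, 8, 32, 128, 512]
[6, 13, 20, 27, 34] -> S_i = 6 + 7*i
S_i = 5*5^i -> [5, 25, 125, 625, 3125]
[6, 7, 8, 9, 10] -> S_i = 6 + 1*i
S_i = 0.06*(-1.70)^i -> [0.06, -0.1, 0.17, -0.29, 0.5]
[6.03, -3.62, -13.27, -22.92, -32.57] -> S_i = 6.03 + -9.65*i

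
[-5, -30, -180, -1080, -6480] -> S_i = -5*6^i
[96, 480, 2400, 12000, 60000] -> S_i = 96*5^i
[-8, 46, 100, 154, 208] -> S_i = -8 + 54*i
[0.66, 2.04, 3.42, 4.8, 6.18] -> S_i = 0.66 + 1.38*i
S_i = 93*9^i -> [93, 837, 7533, 67797, 610173]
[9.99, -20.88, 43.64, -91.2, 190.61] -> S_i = 9.99*(-2.09)^i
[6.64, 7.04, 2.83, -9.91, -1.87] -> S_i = Random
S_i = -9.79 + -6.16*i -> [-9.79, -15.95, -22.11, -28.27, -34.43]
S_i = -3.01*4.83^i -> [-3.01, -14.54, -70.22, -339.16, -1638.16]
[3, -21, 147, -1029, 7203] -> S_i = 3*-7^i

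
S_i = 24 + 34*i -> [24, 58, 92, 126, 160]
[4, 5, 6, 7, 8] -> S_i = 4 + 1*i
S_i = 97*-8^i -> [97, -776, 6208, -49664, 397312]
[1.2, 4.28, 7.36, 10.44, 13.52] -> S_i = 1.20 + 3.08*i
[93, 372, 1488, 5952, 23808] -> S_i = 93*4^i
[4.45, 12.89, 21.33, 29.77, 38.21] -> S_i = 4.45 + 8.44*i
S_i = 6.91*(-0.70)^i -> [6.91, -4.84, 3.39, -2.37, 1.66]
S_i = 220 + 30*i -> [220, 250, 280, 310, 340]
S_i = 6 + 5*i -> [6, 11, 16, 21, 26]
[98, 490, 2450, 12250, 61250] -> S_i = 98*5^i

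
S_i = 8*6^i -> [8, 48, 288, 1728, 10368]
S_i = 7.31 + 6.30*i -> [7.31, 13.61, 19.91, 26.21, 32.51]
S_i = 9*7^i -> [9, 63, 441, 3087, 21609]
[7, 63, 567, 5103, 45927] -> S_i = 7*9^i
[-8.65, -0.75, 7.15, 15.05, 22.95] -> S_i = -8.65 + 7.90*i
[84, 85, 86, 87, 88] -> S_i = 84 + 1*i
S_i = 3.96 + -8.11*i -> [3.96, -4.15, -12.26, -20.37, -28.48]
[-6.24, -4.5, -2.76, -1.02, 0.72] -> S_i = -6.24 + 1.74*i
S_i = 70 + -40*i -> [70, 30, -10, -50, -90]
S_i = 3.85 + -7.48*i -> [3.85, -3.63, -11.11, -18.59, -26.07]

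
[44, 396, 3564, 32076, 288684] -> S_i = 44*9^i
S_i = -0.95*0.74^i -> [-0.95, -0.7, -0.52, -0.38, -0.28]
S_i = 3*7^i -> [3, 21, 147, 1029, 7203]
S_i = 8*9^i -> [8, 72, 648, 5832, 52488]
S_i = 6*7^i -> [6, 42, 294, 2058, 14406]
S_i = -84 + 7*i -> [-84, -77, -70, -63, -56]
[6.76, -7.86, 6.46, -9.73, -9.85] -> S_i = Random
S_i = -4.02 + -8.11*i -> [-4.02, -12.13, -20.24, -28.35, -36.46]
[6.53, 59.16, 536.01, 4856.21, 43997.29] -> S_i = 6.53*9.06^i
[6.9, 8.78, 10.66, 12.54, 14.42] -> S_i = 6.90 + 1.88*i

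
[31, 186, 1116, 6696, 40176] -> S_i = 31*6^i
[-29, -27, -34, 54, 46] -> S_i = Random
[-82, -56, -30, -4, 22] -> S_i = -82 + 26*i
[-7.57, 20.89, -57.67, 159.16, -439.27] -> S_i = -7.57*(-2.76)^i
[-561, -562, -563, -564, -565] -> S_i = -561 + -1*i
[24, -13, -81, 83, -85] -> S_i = Random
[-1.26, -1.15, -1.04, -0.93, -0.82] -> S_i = -1.26 + 0.11*i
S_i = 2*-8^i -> [2, -16, 128, -1024, 8192]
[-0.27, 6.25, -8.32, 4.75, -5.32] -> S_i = Random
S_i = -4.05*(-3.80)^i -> [-4.05, 15.39, -58.48, 222.23, -844.48]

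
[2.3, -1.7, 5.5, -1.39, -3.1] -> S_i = Random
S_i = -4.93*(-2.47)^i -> [-4.93, 12.18, -30.08, 74.29, -183.5]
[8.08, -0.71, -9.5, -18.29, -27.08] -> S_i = 8.08 + -8.79*i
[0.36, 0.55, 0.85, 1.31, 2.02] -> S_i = 0.36*1.54^i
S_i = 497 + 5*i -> [497, 502, 507, 512, 517]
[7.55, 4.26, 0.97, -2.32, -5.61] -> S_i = 7.55 + -3.29*i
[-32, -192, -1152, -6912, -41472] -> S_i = -32*6^i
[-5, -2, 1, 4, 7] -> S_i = -5 + 3*i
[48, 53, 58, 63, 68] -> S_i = 48 + 5*i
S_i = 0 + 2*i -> [0, 2, 4, 6, 8]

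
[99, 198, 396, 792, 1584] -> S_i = 99*2^i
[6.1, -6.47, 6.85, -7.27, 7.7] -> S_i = 6.10*(-1.06)^i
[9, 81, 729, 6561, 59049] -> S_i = 9*9^i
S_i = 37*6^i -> [37, 222, 1332, 7992, 47952]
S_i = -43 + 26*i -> [-43, -17, 9, 35, 61]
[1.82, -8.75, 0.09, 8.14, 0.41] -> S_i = Random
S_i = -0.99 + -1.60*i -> [-0.99, -2.59, -4.19, -5.79, -7.39]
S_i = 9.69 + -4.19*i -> [9.69, 5.5, 1.31, -2.88, -7.07]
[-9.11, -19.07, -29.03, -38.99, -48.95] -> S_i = -9.11 + -9.96*i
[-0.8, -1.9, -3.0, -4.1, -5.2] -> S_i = -0.80 + -1.10*i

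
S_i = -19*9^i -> [-19, -171, -1539, -13851, -124659]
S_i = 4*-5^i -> [4, -20, 100, -500, 2500]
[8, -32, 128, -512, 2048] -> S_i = 8*-4^i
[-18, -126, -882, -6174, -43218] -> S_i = -18*7^i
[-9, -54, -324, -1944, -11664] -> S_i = -9*6^i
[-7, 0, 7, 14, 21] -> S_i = -7 + 7*i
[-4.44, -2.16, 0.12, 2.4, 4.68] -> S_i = -4.44 + 2.28*i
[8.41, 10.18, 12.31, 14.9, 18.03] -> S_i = 8.41*1.21^i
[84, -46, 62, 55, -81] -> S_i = Random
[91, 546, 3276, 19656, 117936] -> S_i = 91*6^i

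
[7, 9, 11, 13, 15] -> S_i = 7 + 2*i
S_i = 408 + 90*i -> [408, 498, 588, 678, 768]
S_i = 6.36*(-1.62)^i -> [6.36, -10.3, 16.69, -27.04, 43.8]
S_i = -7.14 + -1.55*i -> [-7.14, -8.69, -10.24, -11.79, -13.34]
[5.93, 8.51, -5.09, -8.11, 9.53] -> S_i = Random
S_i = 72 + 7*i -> [72, 79, 86, 93, 100]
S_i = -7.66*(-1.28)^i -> [-7.66, 9.8, -12.55, 16.06, -20.56]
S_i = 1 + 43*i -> [1, 44, 87, 130, 173]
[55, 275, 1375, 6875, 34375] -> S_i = 55*5^i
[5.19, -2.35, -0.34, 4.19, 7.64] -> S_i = Random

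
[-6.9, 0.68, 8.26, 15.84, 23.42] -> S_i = -6.90 + 7.58*i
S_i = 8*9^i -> [8, 72, 648, 5832, 52488]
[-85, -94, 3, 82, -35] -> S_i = Random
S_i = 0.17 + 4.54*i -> [0.17, 4.71, 9.25, 13.79, 18.33]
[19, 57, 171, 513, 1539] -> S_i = 19*3^i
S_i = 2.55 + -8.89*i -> [2.55, -6.34, -15.23, -24.12, -33.01]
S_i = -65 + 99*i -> [-65, 34, 133, 232, 331]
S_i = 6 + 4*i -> [6, 10, 14, 18, 22]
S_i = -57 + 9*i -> [-57, -48, -39, -30, -21]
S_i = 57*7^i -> [57, 399, 2793, 19551, 136857]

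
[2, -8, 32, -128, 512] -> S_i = 2*-4^i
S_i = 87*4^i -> [87, 348, 1392, 5568, 22272]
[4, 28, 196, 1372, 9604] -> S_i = 4*7^i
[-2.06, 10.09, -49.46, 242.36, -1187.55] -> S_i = -2.06*(-4.90)^i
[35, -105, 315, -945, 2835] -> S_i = 35*-3^i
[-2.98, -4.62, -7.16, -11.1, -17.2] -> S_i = -2.98*1.55^i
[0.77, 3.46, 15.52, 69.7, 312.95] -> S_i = 0.77*4.49^i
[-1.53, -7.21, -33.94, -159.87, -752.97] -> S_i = -1.53*4.71^i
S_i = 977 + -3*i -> [977, 974, 971, 968, 965]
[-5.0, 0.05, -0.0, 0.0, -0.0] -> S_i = -5.00*(-0.01)^i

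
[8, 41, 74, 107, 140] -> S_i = 8 + 33*i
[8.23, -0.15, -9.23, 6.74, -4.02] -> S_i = Random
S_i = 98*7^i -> [98, 686, 4802, 33614, 235298]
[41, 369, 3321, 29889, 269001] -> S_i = 41*9^i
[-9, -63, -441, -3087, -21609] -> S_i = -9*7^i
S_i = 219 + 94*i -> [219, 313, 407, 501, 595]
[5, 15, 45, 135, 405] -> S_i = 5*3^i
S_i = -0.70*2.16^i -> [-0.7, -1.51, -3.27, -7.05, -15.24]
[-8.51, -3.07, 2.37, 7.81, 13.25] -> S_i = -8.51 + 5.44*i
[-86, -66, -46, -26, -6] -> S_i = -86 + 20*i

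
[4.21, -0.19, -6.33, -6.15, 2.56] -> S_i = Random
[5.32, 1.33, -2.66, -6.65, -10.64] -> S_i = 5.32 + -3.99*i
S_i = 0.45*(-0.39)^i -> [0.45, -0.18, 0.07, -0.03, 0.01]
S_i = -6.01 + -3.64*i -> [-6.01, -9.65, -13.29, -16.93, -20.57]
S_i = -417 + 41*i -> [-417, -376, -335, -294, -253]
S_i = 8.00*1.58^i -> [8.0, 12.64, 19.97, 31.55, 49.86]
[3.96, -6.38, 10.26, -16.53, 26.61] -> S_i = 3.96*(-1.61)^i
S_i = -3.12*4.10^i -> [-3.12, -12.79, -52.45, -215.03, -881.64]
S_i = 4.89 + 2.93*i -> [4.89, 7.82, 10.75, 13.68, 16.61]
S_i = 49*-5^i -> [49, -245, 1225, -6125, 30625]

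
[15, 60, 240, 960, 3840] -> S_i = 15*4^i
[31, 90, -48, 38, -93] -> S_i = Random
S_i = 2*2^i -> [2, 4, 8, 16, 32]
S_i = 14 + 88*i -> [14, 102, 190, 278, 366]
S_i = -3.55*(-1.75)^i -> [-3.55, 6.21, -10.87, 19.03, -33.3]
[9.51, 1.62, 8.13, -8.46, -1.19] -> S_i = Random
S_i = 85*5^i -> [85, 425, 2125, 10625, 53125]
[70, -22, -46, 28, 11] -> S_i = Random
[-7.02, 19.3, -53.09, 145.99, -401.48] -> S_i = -7.02*(-2.75)^i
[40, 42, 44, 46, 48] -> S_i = 40 + 2*i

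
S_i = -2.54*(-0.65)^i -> [-2.54, 1.65, -1.07, 0.7, -0.45]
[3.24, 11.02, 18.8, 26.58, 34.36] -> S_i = 3.24 + 7.78*i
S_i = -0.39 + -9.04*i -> [-0.39, -9.43, -18.47, -27.51, -36.55]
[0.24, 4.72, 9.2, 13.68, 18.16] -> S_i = 0.24 + 4.48*i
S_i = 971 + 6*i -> [971, 977, 983, 989, 995]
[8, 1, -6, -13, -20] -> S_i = 8 + -7*i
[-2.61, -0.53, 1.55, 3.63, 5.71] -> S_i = -2.61 + 2.08*i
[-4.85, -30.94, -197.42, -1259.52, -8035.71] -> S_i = -4.85*6.38^i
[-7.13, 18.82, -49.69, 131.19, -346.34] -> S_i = -7.13*(-2.64)^i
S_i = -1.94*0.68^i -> [-1.94, -1.32, -0.9, -0.61, -0.41]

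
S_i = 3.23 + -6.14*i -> [3.23, -2.91, -9.05, -15.19, -21.33]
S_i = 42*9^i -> [42, 378, 3402, 30618, 275562]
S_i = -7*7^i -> [-7, -49, -343, -2401, -16807]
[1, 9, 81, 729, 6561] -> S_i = 1*9^i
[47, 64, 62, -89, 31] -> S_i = Random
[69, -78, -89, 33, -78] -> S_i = Random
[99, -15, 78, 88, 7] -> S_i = Random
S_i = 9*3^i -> [9, 27, 81, 243, 729]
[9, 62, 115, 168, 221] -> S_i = 9 + 53*i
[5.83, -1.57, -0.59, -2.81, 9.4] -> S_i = Random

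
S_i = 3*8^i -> [3, 24, 192, 1536, 12288]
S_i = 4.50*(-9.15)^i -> [4.5, -41.18, 376.75, -3447.27, 31542.56]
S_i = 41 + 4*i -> [41, 45, 49, 53, 57]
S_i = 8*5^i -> [8, 40, 200, 1000, 5000]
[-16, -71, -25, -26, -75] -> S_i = Random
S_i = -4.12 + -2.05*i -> [-4.12, -6.17, -8.22, -10.27, -12.32]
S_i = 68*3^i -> [68, 204, 612, 1836, 5508]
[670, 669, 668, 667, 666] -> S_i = 670 + -1*i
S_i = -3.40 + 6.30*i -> [-3.4, 2.9, 9.2, 15.5, 21.8]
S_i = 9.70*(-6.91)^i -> [9.7, -67.03, 463.16, -3200.41, 22114.85]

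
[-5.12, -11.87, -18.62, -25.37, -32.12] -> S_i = -5.12 + -6.75*i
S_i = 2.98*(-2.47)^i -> [2.98, -7.36, 18.18, -44.91, 110.92]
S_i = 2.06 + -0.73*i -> [2.06, 1.33, 0.6, -0.13, -0.86]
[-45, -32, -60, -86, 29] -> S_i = Random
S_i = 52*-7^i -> [52, -364, 2548, -17836, 124852]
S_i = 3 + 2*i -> [3, 5, 7, 9, 11]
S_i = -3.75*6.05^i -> [-3.75, -22.69, -137.26, -830.42, -5024.04]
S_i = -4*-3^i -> [-4, 12, -36, 108, -324]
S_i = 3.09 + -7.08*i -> [3.09, -3.99, -11.07, -18.15, -25.23]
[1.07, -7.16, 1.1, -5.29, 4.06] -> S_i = Random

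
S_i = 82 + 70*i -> [82, 152, 222, 292, 362]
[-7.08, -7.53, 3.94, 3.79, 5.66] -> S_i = Random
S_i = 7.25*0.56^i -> [7.25, 4.06, 2.27, 1.27, 0.71]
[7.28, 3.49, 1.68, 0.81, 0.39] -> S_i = 7.28*0.48^i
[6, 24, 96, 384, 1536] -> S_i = 6*4^i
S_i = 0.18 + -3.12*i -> [0.18, -2.94, -6.06, -9.18, -12.3]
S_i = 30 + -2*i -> [30, 28, 26, 24, 22]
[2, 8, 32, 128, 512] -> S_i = 2*4^i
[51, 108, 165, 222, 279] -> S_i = 51 + 57*i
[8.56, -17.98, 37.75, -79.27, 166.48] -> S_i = 8.56*(-2.10)^i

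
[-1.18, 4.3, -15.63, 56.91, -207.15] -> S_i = -1.18*(-3.64)^i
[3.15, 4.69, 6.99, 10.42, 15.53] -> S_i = 3.15*1.49^i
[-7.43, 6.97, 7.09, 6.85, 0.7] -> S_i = Random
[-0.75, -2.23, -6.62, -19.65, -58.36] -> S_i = -0.75*2.97^i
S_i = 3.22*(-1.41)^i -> [3.22, -4.54, 6.4, -9.03, 12.73]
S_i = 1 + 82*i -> [1, 83, 165, 247, 329]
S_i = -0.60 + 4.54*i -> [-0.6, 3.94, 8.48, 13.02, 17.56]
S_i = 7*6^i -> [7, 42, 252, 1512, 9072]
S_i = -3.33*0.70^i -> [-3.33, -2.33, -1.63, -1.14, -0.8]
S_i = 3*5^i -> [3, 15, 75, 375, 1875]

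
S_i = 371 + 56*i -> [371, 427, 483, 539, 595]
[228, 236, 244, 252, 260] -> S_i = 228 + 8*i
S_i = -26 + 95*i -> [-26, 69, 164, 259, 354]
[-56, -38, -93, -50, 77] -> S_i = Random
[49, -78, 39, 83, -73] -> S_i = Random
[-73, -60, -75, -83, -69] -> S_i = Random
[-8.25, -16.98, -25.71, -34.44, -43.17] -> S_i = -8.25 + -8.73*i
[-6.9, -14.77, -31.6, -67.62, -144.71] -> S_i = -6.90*2.14^i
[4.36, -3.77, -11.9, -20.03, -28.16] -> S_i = 4.36 + -8.13*i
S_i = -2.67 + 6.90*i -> [-2.67, 4.23, 11.13, 18.03, 24.93]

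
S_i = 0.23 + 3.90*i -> [0.23, 4.13, 8.03, 11.93, 15.83]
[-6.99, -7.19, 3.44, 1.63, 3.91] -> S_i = Random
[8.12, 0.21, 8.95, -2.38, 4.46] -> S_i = Random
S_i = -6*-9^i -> [-6, 54, -486, 4374, -39366]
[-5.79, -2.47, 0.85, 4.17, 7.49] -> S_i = -5.79 + 3.32*i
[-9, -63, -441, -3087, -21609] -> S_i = -9*7^i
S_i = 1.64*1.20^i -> [1.64, 1.97, 2.36, 2.83, 3.4]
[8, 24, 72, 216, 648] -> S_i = 8*3^i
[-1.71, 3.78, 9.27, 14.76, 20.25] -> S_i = -1.71 + 5.49*i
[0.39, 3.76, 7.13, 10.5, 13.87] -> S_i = 0.39 + 3.37*i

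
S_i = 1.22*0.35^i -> [1.22, 0.43, 0.15, 0.05, 0.02]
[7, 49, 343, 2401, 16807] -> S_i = 7*7^i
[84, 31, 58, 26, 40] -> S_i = Random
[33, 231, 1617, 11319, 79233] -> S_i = 33*7^i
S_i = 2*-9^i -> [2, -18, 162, -1458, 13122]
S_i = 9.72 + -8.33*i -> [9.72, 1.39, -6.94, -15.27, -23.6]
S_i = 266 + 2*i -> [266, 268, 270, 272, 274]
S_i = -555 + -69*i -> [-555, -624, -693, -762, -831]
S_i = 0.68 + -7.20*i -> [0.68, -6.52, -13.72, -20.92, -28.12]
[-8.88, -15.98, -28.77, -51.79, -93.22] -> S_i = -8.88*1.80^i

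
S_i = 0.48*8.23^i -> [0.48, 3.95, 32.51, 267.57, 2202.12]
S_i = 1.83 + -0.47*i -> [1.83, 1.36, 0.89, 0.42, -0.05]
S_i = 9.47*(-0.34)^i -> [9.47, -3.22, 1.09, -0.37, 0.13]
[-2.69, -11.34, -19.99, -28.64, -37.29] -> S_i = -2.69 + -8.65*i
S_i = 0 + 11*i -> [0, 11, 22, 33, 44]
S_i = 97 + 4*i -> [97, 101, 105, 109, 113]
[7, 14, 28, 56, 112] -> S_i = 7*2^i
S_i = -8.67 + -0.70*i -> [-8.67, -9.37, -10.07, -10.77, -11.47]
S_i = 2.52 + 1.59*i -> [2.52, 4.11, 5.7, 7.29, 8.88]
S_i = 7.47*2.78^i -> [7.47, 20.77, 57.73, 160.49, 446.17]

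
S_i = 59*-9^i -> [59, -531, 4779, -43011, 387099]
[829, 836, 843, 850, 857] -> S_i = 829 + 7*i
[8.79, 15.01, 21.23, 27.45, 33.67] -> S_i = 8.79 + 6.22*i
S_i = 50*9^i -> [50, 450, 4050, 36450, 328050]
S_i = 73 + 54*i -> [73, 127, 181, 235, 289]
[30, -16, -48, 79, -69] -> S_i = Random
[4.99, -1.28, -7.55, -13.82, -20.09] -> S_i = 4.99 + -6.27*i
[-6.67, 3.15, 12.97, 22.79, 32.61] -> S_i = -6.67 + 9.82*i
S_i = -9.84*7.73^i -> [-9.84, -76.06, -587.97, -4545.0, -35132.83]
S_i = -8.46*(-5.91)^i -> [-8.46, 50.0, -295.49, 1746.36, -10320.96]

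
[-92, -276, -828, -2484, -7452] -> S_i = -92*3^i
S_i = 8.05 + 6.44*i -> [8.05, 14.49, 20.93, 27.37, 33.81]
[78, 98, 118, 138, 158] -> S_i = 78 + 20*i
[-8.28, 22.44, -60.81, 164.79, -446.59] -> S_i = -8.28*(-2.71)^i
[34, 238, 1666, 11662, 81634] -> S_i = 34*7^i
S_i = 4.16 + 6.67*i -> [4.16, 10.83, 17.5, 24.17, 30.84]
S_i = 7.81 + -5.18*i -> [7.81, 2.63, -2.55, -7.73, -12.91]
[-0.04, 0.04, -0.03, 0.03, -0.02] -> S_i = -0.04*(-0.88)^i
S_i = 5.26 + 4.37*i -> [5.26, 9.63, 14.0, 18.37, 22.74]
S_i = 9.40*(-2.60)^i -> [9.4, -24.44, 63.54, -165.21, 429.56]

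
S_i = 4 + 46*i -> [4, 50, 96, 142, 188]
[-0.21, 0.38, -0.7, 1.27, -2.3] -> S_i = -0.21*(-1.82)^i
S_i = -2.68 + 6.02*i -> [-2.68, 3.34, 9.36, 15.38, 21.4]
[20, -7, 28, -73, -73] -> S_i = Random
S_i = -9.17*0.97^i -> [-9.17, -8.89, -8.63, -8.37, -8.12]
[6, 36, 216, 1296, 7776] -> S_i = 6*6^i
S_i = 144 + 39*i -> [144, 183, 222, 261, 300]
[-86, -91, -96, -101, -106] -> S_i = -86 + -5*i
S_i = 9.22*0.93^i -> [9.22, 8.57, 7.97, 7.42, 6.9]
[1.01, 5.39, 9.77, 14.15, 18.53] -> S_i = 1.01 + 4.38*i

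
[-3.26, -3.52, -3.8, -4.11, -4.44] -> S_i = -3.26*1.08^i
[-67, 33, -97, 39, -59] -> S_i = Random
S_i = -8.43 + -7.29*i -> [-8.43, -15.72, -23.01, -30.3, -37.59]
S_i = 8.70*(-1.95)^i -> [8.7, -16.96, 33.08, -64.51, 125.79]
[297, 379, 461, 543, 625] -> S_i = 297 + 82*i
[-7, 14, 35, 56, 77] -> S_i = -7 + 21*i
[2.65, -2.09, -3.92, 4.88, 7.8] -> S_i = Random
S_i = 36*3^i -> [36, 108, 324, 972, 2916]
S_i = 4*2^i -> [4, 8, 16, 32, 64]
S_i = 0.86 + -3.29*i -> [0.86, -2.43, -5.72, -9.01, -12.3]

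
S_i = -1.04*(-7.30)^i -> [-1.04, 7.59, -55.42, 404.58, -2953.42]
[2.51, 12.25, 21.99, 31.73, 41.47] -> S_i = 2.51 + 9.74*i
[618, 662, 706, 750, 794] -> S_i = 618 + 44*i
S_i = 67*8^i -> [67, 536, 4288, 34304, 274432]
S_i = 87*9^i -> [87, 783, 7047, 63423, 570807]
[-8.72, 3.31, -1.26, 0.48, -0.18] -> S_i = -8.72*(-0.38)^i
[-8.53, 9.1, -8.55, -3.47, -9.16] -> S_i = Random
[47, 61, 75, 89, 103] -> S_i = 47 + 14*i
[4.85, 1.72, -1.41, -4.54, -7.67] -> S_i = 4.85 + -3.13*i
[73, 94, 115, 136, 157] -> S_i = 73 + 21*i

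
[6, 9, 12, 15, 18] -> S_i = 6 + 3*i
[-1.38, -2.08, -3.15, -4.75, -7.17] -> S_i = -1.38*1.51^i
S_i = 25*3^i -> [25, 75, 225, 675, 2025]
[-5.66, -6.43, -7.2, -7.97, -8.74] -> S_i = -5.66 + -0.77*i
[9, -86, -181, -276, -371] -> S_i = 9 + -95*i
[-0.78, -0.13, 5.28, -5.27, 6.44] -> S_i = Random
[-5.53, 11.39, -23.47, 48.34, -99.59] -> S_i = -5.53*(-2.06)^i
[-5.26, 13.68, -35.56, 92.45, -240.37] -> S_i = -5.26*(-2.60)^i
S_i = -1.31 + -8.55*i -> [-1.31, -9.86, -18.41, -26.96, -35.51]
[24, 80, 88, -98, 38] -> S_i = Random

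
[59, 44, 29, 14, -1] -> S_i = 59 + -15*i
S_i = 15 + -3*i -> [15, 12, 9, 6, 3]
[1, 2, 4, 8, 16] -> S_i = 1*2^i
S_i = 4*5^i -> [4, 20, 100, 500, 2500]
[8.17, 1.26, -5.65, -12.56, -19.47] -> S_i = 8.17 + -6.91*i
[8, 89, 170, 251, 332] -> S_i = 8 + 81*i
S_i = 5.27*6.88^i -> [5.27, 36.26, 249.45, 1716.23, 11807.67]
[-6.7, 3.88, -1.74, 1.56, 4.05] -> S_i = Random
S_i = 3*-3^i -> [3, -9, 27, -81, 243]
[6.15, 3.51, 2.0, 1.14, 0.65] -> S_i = 6.15*0.57^i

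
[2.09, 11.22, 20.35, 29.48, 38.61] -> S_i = 2.09 + 9.13*i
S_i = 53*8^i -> [53, 424, 3392, 27136, 217088]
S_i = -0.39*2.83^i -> [-0.39, -1.1, -3.12, -8.84, -25.02]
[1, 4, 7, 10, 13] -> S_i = 1 + 3*i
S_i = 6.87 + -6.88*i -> [6.87, -0.01, -6.89, -13.77, -20.65]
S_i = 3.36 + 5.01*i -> [3.36, 8.37, 13.38, 18.39, 23.4]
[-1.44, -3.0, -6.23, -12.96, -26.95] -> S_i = -1.44*2.08^i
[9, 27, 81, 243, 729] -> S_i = 9*3^i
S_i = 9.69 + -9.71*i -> [9.69, -0.02, -9.73, -19.44, -29.15]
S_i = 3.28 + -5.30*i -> [3.28, -2.02, -7.32, -12.62, -17.92]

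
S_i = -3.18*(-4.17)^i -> [-3.18, 13.26, -55.3, 230.59, -961.55]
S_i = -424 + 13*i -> [-424, -411, -398, -385, -372]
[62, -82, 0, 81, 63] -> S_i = Random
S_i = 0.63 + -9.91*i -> [0.63, -9.28, -19.19, -29.1, -39.01]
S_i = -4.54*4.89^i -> [-4.54, -22.2, -108.56, -530.86, -2595.92]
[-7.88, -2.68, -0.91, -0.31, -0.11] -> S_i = -7.88*0.34^i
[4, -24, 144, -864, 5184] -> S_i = 4*-6^i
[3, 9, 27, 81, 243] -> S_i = 3*3^i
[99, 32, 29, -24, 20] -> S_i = Random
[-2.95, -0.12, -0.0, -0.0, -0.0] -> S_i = -2.95*0.04^i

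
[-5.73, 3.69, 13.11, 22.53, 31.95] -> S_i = -5.73 + 9.42*i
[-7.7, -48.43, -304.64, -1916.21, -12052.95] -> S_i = -7.70*6.29^i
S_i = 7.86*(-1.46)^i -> [7.86, -11.48, 16.75, -24.46, 35.71]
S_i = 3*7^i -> [3, 21, 147, 1029, 7203]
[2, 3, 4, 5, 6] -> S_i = 2 + 1*i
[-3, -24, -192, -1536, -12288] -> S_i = -3*8^i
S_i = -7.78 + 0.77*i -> [-7.78, -7.01, -6.24, -5.47, -4.7]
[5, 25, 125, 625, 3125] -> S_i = 5*5^i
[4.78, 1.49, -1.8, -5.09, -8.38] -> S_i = 4.78 + -3.29*i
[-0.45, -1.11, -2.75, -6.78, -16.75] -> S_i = -0.45*2.47^i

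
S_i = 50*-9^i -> [50, -450, 4050, -36450, 328050]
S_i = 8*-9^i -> [8, -72, 648, -5832, 52488]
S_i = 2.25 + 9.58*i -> [2.25, 11.83, 21.41, 30.99, 40.57]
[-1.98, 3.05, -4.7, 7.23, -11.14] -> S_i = -1.98*(-1.54)^i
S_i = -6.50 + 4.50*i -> [-6.5, -2.0, 2.5, 7.0, 11.5]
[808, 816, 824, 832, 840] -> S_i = 808 + 8*i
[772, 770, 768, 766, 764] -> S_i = 772 + -2*i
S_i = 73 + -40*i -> [73, 33, -7, -47, -87]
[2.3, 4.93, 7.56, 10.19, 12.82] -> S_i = 2.30 + 2.63*i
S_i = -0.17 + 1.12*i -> [-0.17, 0.95, 2.07, 3.19, 4.31]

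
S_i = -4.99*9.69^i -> [-4.99, -48.35, -468.54, -4540.17, -43994.22]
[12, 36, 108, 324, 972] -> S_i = 12*3^i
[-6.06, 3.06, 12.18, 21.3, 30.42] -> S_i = -6.06 + 9.12*i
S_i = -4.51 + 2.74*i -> [-4.51, -1.77, 0.97, 3.71, 6.45]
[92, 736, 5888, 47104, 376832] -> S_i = 92*8^i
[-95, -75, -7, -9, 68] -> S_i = Random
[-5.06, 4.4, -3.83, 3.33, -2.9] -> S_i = -5.06*(-0.87)^i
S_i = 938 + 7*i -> [938, 945, 952, 959, 966]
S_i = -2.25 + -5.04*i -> [-2.25, -7.29, -12.33, -17.37, -22.41]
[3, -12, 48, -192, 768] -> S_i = 3*-4^i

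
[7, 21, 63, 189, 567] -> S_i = 7*3^i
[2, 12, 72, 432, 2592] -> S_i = 2*6^i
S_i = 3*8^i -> [3, 24, 192, 1536, 12288]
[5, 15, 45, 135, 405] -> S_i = 5*3^i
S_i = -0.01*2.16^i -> [-0.01, -0.02, -0.05, -0.1, -0.22]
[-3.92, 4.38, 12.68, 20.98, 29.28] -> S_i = -3.92 + 8.30*i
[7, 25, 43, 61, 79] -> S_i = 7 + 18*i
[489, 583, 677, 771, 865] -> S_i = 489 + 94*i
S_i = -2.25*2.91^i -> [-2.25, -6.55, -19.05, -55.44, -161.34]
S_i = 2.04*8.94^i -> [2.04, 18.24, 163.04, 1457.61, 13031.07]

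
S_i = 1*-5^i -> [1, -5, 25, -125, 625]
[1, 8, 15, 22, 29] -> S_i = 1 + 7*i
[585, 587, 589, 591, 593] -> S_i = 585 + 2*i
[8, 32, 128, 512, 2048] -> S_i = 8*4^i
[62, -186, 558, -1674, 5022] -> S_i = 62*-3^i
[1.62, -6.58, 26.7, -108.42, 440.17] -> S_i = 1.62*(-4.06)^i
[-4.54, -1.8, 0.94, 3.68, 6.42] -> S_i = -4.54 + 2.74*i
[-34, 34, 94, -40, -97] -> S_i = Random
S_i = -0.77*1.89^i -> [-0.77, -1.46, -2.75, -5.2, -9.83]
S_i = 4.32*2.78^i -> [4.32, 12.01, 33.39, 92.81, 258.03]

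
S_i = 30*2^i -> [30, 60, 120, 240, 480]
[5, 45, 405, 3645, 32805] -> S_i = 5*9^i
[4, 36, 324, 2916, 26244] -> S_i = 4*9^i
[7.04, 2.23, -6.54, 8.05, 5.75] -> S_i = Random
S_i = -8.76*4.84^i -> [-8.76, -42.4, -205.21, -993.21, -4807.13]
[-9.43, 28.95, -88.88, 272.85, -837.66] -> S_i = -9.43*(-3.07)^i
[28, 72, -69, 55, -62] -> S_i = Random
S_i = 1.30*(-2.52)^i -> [1.3, -3.28, 8.26, -20.8, 52.43]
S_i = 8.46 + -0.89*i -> [8.46, 7.57, 6.68, 5.79, 4.9]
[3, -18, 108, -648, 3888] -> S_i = 3*-6^i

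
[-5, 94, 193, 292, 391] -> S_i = -5 + 99*i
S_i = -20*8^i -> [-20, -160, -1280, -10240, -81920]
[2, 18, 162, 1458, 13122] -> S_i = 2*9^i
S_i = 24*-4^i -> [24, -96, 384, -1536, 6144]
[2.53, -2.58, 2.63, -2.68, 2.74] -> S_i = 2.53*(-1.02)^i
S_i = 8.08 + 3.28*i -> [8.08, 11.36, 14.64, 17.92, 21.2]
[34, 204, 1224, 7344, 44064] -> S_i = 34*6^i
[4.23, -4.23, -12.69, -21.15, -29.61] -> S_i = 4.23 + -8.46*i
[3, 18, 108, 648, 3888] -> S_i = 3*6^i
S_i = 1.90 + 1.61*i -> [1.9, 3.51, 5.12, 6.73, 8.34]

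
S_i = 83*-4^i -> [83, -332, 1328, -5312, 21248]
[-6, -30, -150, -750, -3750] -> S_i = -6*5^i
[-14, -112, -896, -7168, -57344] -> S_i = -14*8^i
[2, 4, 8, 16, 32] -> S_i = 2*2^i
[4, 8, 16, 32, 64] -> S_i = 4*2^i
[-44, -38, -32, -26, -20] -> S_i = -44 + 6*i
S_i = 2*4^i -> [2, 8, 32, 128, 512]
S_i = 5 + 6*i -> [5, 11, 17, 23, 29]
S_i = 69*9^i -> [69, 621, 5589, 50301, 452709]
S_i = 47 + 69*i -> [47, 116, 185, 254, 323]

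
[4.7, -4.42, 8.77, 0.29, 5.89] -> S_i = Random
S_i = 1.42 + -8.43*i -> [1.42, -7.01, -15.44, -23.87, -32.3]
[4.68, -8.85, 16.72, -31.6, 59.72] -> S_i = 4.68*(-1.89)^i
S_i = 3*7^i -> [3, 21, 147, 1029, 7203]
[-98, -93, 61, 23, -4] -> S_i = Random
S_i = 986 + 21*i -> [986, 1007, 1028, 1049, 1070]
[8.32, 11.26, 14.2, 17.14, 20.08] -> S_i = 8.32 + 2.94*i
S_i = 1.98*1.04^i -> [1.98, 2.06, 2.14, 2.23, 2.32]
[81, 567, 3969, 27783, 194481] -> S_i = 81*7^i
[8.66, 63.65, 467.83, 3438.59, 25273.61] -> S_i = 8.66*7.35^i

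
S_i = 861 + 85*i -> [861, 946, 1031, 1116, 1201]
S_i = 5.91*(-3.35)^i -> [5.91, -19.8, 66.32, -222.19, 744.33]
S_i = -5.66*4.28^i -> [-5.66, -24.22, -103.68, -443.76, -1899.29]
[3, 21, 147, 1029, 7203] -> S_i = 3*7^i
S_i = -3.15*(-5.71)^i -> [-3.15, 17.99, -102.7, 586.43, -3348.54]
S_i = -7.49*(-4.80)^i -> [-7.49, 35.95, -172.57, 828.33, -3976.0]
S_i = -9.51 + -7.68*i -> [-9.51, -17.19, -24.87, -32.55, -40.23]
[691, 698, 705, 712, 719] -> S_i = 691 + 7*i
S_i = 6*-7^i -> [6, -42, 294, -2058, 14406]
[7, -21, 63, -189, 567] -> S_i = 7*-3^i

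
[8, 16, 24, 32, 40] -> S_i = 8 + 8*i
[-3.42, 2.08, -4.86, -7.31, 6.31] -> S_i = Random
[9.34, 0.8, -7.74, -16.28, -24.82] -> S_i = 9.34 + -8.54*i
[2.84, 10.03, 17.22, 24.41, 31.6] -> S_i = 2.84 + 7.19*i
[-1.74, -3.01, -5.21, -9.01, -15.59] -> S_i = -1.74*1.73^i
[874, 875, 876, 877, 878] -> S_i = 874 + 1*i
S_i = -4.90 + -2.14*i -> [-4.9, -7.04, -9.18, -11.32, -13.46]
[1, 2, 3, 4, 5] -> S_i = 1 + 1*i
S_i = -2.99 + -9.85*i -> [-2.99, -12.84, -22.69, -32.54, -42.39]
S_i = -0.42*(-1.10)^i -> [-0.42, 0.46, -0.51, 0.56, -0.61]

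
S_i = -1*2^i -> [-1, -2, -4, -8, -16]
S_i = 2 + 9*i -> [2, 11, 20, 29, 38]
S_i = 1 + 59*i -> [1, 60, 119, 178, 237]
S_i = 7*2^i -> [7, 14, 28, 56, 112]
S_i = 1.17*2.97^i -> [1.17, 3.47, 10.32, 30.65, 91.04]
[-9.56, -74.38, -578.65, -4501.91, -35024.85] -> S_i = -9.56*7.78^i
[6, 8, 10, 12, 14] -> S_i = 6 + 2*i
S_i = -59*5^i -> [-59, -295, -1475, -7375, -36875]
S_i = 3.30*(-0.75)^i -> [3.3, -2.47, 1.86, -1.39, 1.04]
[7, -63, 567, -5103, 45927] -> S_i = 7*-9^i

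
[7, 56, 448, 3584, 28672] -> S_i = 7*8^i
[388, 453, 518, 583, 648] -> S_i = 388 + 65*i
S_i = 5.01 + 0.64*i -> [5.01, 5.65, 6.29, 6.93, 7.57]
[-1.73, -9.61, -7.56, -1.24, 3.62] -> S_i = Random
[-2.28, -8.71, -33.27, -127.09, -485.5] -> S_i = -2.28*3.82^i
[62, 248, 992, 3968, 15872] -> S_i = 62*4^i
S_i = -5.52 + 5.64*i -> [-5.52, 0.12, 5.76, 11.4, 17.04]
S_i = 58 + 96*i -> [58, 154, 250, 346, 442]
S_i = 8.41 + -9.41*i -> [8.41, -1.0, -10.41, -19.82, -29.23]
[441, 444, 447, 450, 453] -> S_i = 441 + 3*i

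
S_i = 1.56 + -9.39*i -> [1.56, -7.83, -17.22, -26.61, -36.0]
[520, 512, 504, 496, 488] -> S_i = 520 + -8*i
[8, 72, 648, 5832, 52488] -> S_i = 8*9^i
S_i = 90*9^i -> [90, 810, 7290, 65610, 590490]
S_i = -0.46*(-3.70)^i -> [-0.46, 1.7, -6.3, 23.3, -86.21]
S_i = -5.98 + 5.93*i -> [-5.98, -0.05, 5.88, 11.81, 17.74]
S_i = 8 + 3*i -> [8, 11, 14, 17, 20]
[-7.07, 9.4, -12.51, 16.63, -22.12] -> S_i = -7.07*(-1.33)^i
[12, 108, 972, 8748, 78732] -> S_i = 12*9^i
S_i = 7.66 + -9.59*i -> [7.66, -1.93, -11.52, -21.11, -30.7]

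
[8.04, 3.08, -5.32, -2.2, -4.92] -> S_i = Random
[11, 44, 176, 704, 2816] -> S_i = 11*4^i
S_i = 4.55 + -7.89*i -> [4.55, -3.34, -11.23, -19.12, -27.01]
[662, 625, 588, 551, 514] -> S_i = 662 + -37*i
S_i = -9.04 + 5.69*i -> [-9.04, -3.35, 2.34, 8.03, 13.72]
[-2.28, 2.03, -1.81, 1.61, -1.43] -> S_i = -2.28*(-0.89)^i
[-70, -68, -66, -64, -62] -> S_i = -70 + 2*i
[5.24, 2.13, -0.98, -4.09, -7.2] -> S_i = 5.24 + -3.11*i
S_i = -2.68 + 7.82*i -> [-2.68, 5.14, 12.96, 20.78, 28.6]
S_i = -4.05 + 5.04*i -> [-4.05, 0.99, 6.03, 11.07, 16.11]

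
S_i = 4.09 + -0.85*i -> [4.09, 3.24, 2.39, 1.54, 0.69]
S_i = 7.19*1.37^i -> [7.19, 9.85, 13.49, 18.49, 25.33]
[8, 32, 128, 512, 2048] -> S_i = 8*4^i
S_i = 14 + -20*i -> [14, -6, -26, -46, -66]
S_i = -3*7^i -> [-3, -21, -147, -1029, -7203]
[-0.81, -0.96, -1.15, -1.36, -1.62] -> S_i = -0.81*1.19^i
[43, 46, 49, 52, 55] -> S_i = 43 + 3*i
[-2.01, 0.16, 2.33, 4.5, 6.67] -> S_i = -2.01 + 2.17*i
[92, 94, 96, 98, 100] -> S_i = 92 + 2*i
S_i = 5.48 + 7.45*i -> [5.48, 12.93, 20.38, 27.83, 35.28]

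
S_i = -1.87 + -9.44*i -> [-1.87, -11.31, -20.75, -30.19, -39.63]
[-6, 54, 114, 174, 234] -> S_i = -6 + 60*i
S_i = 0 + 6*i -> [0, 6, 12, 18, 24]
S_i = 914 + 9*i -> [914, 923, 932, 941, 950]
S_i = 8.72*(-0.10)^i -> [8.72, -0.87, 0.09, -0.01, 0.0]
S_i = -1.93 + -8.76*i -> [-1.93, -10.69, -19.45, -28.21, -36.97]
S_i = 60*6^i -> [60, 360, 2160, 12960, 77760]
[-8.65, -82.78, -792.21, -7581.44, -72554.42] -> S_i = -8.65*9.57^i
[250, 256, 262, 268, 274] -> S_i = 250 + 6*i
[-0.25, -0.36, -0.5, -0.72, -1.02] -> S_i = -0.25*1.42^i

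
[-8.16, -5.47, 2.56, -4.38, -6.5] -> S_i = Random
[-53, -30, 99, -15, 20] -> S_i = Random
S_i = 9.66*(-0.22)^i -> [9.66, -2.13, 0.47, -0.1, 0.02]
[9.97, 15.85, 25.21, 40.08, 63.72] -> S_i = 9.97*1.59^i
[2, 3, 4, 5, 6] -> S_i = 2 + 1*i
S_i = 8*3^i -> [8, 24, 72, 216, 648]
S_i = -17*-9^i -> [-17, 153, -1377, 12393, -111537]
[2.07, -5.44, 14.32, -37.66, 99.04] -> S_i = 2.07*(-2.63)^i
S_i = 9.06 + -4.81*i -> [9.06, 4.25, -0.56, -5.37, -10.18]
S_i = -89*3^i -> [-89, -267, -801, -2403, -7209]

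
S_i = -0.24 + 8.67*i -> [-0.24, 8.43, 17.1, 25.77, 34.44]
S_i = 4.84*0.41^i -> [4.84, 1.98, 0.81, 0.33, 0.14]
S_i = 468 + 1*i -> [468, 469, 470, 471, 472]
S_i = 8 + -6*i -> [8, 2, -4, -10, -16]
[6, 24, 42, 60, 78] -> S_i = 6 + 18*i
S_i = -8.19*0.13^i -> [-8.19, -1.06, -0.14, -0.02, -0.0]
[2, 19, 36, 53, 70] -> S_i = 2 + 17*i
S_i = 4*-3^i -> [4, -12, 36, -108, 324]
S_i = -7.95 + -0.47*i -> [-7.95, -8.42, -8.89, -9.36, -9.83]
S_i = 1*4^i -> [1, 4, 16, 64, 256]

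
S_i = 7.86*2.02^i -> [7.86, 15.88, 32.07, 64.79, 130.87]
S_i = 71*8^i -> [71, 568, 4544, 36352, 290816]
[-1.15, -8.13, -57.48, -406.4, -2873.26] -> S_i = -1.15*7.07^i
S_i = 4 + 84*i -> [4, 88, 172, 256, 340]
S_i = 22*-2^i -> [22, -44, 88, -176, 352]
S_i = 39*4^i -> [39, 156, 624, 2496, 9984]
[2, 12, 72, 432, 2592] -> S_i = 2*6^i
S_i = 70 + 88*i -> [70, 158, 246, 334, 422]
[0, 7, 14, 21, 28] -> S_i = 0 + 7*i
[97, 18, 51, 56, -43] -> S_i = Random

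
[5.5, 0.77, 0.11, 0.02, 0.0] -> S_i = 5.50*0.14^i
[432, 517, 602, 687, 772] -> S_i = 432 + 85*i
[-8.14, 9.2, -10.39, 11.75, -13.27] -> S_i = -8.14*(-1.13)^i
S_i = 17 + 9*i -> [17, 26, 35, 44, 53]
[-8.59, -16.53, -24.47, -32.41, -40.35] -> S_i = -8.59 + -7.94*i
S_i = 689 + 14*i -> [689, 703, 717, 731, 745]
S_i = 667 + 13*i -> [667, 680, 693, 706, 719]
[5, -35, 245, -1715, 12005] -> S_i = 5*-7^i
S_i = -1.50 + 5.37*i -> [-1.5, 3.87, 9.24, 14.61, 19.98]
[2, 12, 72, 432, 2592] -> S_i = 2*6^i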